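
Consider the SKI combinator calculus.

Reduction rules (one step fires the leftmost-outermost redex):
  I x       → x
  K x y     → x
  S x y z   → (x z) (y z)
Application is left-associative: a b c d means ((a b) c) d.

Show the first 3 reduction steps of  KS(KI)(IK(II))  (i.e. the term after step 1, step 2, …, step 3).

  start: KS(KI)(IK(II))
  →1  S(IK(II))
  →2  S(K(II))
  →3  S(KI)

Answer: after 3 steps: S(KI)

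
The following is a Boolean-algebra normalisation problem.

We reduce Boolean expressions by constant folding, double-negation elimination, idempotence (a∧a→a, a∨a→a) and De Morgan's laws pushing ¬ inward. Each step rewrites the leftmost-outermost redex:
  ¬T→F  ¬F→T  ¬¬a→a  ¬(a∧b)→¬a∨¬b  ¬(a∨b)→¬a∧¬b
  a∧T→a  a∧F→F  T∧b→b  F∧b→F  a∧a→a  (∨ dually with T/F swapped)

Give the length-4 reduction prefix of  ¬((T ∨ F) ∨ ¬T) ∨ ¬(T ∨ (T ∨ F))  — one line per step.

Answer: after 4 steps: (F ∧ ¬¬T) ∨ ¬(T ∨ (T ∨ F))

Reduction:
  start: ¬((T ∨ F) ∨ ¬T) ∨ ¬(T ∨ (T ∨ F))
  →1  (¬(T ∨ F) ∧ ¬¬T) ∨ ¬(T ∨ (T ∨ F))
  →2  ((¬T ∧ ¬F) ∧ ¬¬T) ∨ ¬(T ∨ (T ∨ F))
  →3  ((F ∧ ¬F) ∧ ¬¬T) ∨ ¬(T ∨ (T ∨ F))
  →4  (F ∧ ¬¬T) ∨ ¬(T ∨ (T ∨ F))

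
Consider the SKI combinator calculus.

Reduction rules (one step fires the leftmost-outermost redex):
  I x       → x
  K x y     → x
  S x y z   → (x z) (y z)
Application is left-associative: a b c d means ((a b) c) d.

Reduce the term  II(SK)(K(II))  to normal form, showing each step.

  start: II(SK)(K(II))
  [1] I(SK)(K(II))
  [2] SK(K(II))
  [3] SK(KI)

Answer: normal form = SK(KI)  (in 3 steps)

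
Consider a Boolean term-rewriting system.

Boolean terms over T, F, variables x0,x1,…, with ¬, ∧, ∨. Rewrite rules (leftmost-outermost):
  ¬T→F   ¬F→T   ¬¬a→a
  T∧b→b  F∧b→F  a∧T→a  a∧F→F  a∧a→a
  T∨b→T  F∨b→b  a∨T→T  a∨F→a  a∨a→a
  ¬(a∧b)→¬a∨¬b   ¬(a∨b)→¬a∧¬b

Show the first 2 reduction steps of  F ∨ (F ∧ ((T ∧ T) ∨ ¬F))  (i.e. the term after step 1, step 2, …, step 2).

Answer: after 2 steps: F

Reduction:
  start: F ∨ (F ∧ ((T ∧ T) ∨ ¬F))
  [1] F ∧ ((T ∧ T) ∨ ¬F)
  [2] F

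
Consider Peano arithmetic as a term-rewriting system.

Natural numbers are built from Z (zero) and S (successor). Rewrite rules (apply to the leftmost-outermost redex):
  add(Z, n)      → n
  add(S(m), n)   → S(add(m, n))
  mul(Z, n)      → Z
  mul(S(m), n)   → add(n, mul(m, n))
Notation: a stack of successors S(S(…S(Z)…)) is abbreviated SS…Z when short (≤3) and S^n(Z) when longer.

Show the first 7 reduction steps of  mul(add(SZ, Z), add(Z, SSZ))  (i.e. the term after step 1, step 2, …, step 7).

Answer: after 7 steps: S(S(mul(Z, add(Z, SSZ))))

Working:
  start: mul(add(SZ, Z), add(Z, SSZ))
  [1] mul(S(add(Z, Z)), add(Z, SSZ))
  [2] add(add(Z, SSZ), mul(add(Z, Z), add(Z, SSZ)))
  [3] add(SSZ, mul(add(Z, Z), add(Z, SSZ)))
  [4] S(add(SZ, mul(add(Z, Z), add(Z, SSZ))))
  [5] S(S(add(Z, mul(add(Z, Z), add(Z, SSZ)))))
  [6] S(S(mul(add(Z, Z), add(Z, SSZ))))
  [7] S(S(mul(Z, add(Z, SSZ))))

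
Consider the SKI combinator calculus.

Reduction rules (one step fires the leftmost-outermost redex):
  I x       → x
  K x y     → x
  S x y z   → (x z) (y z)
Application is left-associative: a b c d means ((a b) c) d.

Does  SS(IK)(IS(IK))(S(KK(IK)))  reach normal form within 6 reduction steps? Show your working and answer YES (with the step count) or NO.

Answer: NO — after 6 steps the term is IK(IS(IK))(S(KK(IK))), not yet normal

Working:
  start: SS(IK)(IS(IK))(S(KK(IK)))
  →1  S(IS(IK))(IK(IS(IK)))(S(KK(IK)))
  →2  IS(IK)(S(KK(IK)))(IK(IS(IK))(S(KK(IK))))
  →3  S(IK)(S(KK(IK)))(IK(IS(IK))(S(KK(IK))))
  →4  IK(IK(IS(IK))(S(KK(IK))))(S(KK(IK))(IK(IS(IK))(S(KK(IK)))))
  →5  K(IK(IS(IK))(S(KK(IK))))(S(KK(IK))(IK(IS(IK))(S(KK(IK)))))
  →6  IK(IS(IK))(S(KK(IK)))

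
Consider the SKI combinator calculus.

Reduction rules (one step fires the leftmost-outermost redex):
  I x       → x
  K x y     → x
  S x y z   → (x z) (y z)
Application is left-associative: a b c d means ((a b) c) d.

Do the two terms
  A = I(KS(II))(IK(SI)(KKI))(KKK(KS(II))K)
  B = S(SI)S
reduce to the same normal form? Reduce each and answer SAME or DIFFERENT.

Answer: SAME — A ⇓ S(SI)S, B ⇓ S(SI)S

Reduction:
Term A:
  start: I(KS(II))(IK(SI)(KKI))(KKK(KS(II))K)
  [1] KS(II)(IK(SI)(KKI))(KKK(KS(II))K)
  [2] S(IK(SI)(KKI))(KKK(KS(II))K)
  [3] S(K(SI)(KKI))(KKK(KS(II))K)
  [4] S(SI)(KKK(KS(II))K)
  [5] S(SI)(K(KS(II))K)
  [6] S(SI)(KS(II))
  [7] S(SI)S

Term B:
  start: S(SI)S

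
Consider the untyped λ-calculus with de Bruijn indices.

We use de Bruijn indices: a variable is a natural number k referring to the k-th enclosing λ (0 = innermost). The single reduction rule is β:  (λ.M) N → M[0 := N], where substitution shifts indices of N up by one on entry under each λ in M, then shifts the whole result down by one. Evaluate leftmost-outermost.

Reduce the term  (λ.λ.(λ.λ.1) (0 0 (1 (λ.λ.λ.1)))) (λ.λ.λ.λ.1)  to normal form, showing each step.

  start: (λ.λ.(λ.λ.1) (0 0 (1 (λ.λ.λ.1)))) (λ.λ.λ.λ.1)
  [1] λ.(λ.λ.1) (0 0 ((λ.λ.λ.λ.1) (λ.λ.λ.1)))
  [2] λ.λ.1 1 ((λ.λ.λ.λ.1) (λ.λ.λ.1))
  [3] λ.λ.1 1 (λ.λ.λ.1)

Answer: normal form = λ.λ.1 1 (λ.λ.λ.1)  (in 3 steps)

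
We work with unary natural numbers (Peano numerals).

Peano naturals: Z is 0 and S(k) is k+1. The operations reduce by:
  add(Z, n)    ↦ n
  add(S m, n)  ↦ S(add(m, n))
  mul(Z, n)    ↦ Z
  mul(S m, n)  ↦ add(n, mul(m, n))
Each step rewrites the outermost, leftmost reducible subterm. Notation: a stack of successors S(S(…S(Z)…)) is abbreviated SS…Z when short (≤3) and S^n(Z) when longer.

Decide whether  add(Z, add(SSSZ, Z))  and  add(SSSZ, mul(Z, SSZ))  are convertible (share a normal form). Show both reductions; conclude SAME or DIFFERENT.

Term A:
  start: add(Z, add(SSSZ, Z))
  step 1: add(SSSZ, Z)
  step 2: S(add(SSZ, Z))
  step 3: S(S(add(SZ, Z)))
  step 4: S(S(S(add(Z, Z))))
  step 5: SSSZ

Term B:
  start: add(SSSZ, mul(Z, SSZ))
  step 1: S(add(SSZ, mul(Z, SSZ)))
  step 2: S(S(add(SZ, mul(Z, SSZ))))
  step 3: S(S(S(add(Z, mul(Z, SSZ)))))
  step 4: S(S(S(mul(Z, SSZ))))
  step 5: SSSZ

Answer: SAME — A ⇓ SSSZ, B ⇓ SSSZ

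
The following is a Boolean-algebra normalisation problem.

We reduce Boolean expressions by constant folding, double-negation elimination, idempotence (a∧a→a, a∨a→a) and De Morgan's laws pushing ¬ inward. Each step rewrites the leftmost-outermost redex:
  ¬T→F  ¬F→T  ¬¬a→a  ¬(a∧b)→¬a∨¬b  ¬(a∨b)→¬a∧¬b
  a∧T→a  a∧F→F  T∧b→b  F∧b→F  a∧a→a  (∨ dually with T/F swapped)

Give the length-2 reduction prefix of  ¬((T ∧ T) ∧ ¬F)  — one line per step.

Answer: after 2 steps: (¬T ∨ ¬T) ∨ ¬¬F

Derivation:
  start: ¬((T ∧ T) ∧ ¬F)
  →1  ¬(T ∧ T) ∨ ¬¬F
  →2  (¬T ∨ ¬T) ∨ ¬¬F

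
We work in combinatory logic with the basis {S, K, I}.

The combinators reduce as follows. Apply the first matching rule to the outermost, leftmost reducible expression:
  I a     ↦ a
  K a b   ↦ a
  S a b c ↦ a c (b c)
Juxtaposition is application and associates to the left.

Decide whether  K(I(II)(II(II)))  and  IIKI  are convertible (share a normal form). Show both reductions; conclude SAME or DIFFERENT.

Term A:
  start: K(I(II)(II(II)))
  →1  K(II(II(II)))
  →2  K(I(II(II)))
  →3  K(II(II))
  →4  K(I(II))
  →5  K(II)
  →6  KI

Term B:
  start: IIKI
  →1  IKI
  →2  KI

Answer: SAME — A ⇓ KI, B ⇓ KI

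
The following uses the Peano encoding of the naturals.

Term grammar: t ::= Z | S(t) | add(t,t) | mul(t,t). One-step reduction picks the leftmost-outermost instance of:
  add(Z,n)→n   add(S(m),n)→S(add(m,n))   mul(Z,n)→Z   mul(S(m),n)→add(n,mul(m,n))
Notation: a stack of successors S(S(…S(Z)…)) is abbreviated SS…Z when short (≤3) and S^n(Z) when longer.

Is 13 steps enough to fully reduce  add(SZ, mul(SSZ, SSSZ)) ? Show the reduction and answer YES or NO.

Answer: YES — reaches normal form S^7(Z) in 13 ≤ 13 steps

Reduction:
  start: add(SZ, mul(SSZ, SSSZ))
  step 1: S(add(Z, mul(SSZ, SSSZ)))
  step 2: S(mul(SSZ, SSSZ))
  step 3: S(add(SSSZ, mul(SZ, SSSZ)))
  step 4: S(S(add(SSZ, mul(SZ, SSSZ))))
  step 5: S(S(S(add(SZ, mul(SZ, SSSZ)))))
  step 6: S(S(S(S(add(Z, mul(SZ, SSSZ))))))
  step 7: S(S(S(S(mul(SZ, SSSZ)))))
  step 8: S(S(S(S(add(SSSZ, mul(Z, SSSZ))))))
  step 9: S(S(S(S(S(add(SSZ, mul(Z, SSSZ)))))))
  step 10: S(S(S(S(S(S(add(SZ, mul(Z, SSSZ))))))))
  step 11: S(S(S(S(S(S(S(add(Z, mul(Z, SSSZ)))))))))
  step 12: S(S(S(S(S(S(S(mul(Z, SSSZ))))))))
  step 13: S^7(Z)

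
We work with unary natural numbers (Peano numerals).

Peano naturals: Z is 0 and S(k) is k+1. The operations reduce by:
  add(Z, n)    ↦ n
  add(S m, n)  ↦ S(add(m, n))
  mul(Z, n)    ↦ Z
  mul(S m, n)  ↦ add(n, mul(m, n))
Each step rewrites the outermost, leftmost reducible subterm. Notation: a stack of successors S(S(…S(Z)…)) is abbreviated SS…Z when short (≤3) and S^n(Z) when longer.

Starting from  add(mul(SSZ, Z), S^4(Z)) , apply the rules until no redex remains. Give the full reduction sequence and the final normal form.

Answer: normal form = S^4(Z)  (in 6 steps)

Working:
  start: add(mul(SSZ, Z), S^4(Z))
  [1] add(add(Z, mul(SZ, Z)), S^4(Z))
  [2] add(mul(SZ, Z), S^4(Z))
  [3] add(add(Z, mul(Z, Z)), S^4(Z))
  [4] add(mul(Z, Z), S^4(Z))
  [5] add(Z, S^4(Z))
  [6] S^4(Z)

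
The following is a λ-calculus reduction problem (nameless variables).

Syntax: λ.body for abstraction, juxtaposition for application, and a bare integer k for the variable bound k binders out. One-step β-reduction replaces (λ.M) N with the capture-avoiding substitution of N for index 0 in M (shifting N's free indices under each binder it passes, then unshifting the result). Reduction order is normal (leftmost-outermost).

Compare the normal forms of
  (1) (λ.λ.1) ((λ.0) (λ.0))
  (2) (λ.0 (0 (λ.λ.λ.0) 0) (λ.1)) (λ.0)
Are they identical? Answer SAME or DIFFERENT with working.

Term A:
  start: (λ.λ.1) ((λ.0) (λ.0))
  step 1: λ.(λ.0) (λ.0)
  step 2: λ.λ.0

Term B:
  start: (λ.0 (0 (λ.λ.λ.0) 0) (λ.1)) (λ.0)
  step 1: (λ.0) ((λ.0) (λ.λ.λ.0) (λ.0)) (λ.λ.0)
  step 2: (λ.0) (λ.λ.λ.0) (λ.0) (λ.λ.0)
  step 3: (λ.λ.λ.0) (λ.0) (λ.λ.0)
  step 4: (λ.λ.0) (λ.λ.0)
  step 5: λ.0

Answer: DIFFERENT — A ⇓ λ.λ.0, B ⇓ λ.0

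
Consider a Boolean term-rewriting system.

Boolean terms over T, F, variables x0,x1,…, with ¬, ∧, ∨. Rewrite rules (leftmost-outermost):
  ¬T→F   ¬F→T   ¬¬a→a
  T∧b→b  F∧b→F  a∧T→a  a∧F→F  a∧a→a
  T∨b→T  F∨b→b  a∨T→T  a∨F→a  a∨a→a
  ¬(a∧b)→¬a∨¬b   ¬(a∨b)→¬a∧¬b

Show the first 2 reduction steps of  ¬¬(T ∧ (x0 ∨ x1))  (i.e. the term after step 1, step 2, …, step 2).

Answer: after 2 steps: x0 ∨ x1

Reduction:
  start: ¬¬(T ∧ (x0 ∨ x1))
  [1] T ∧ (x0 ∨ x1)
  [2] x0 ∨ x1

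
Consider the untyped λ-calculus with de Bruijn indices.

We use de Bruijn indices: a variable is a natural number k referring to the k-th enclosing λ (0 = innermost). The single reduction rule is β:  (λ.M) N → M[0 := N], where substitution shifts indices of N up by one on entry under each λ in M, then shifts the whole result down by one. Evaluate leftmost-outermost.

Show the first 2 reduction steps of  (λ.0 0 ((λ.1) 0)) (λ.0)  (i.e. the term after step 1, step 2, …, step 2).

  start: (λ.0 0 ((λ.1) 0)) (λ.0)
  [1] (λ.0) (λ.0) ((λ.λ.0) (λ.0))
  [2] (λ.0) ((λ.λ.0) (λ.0))

Answer: after 2 steps: (λ.0) ((λ.λ.0) (λ.0))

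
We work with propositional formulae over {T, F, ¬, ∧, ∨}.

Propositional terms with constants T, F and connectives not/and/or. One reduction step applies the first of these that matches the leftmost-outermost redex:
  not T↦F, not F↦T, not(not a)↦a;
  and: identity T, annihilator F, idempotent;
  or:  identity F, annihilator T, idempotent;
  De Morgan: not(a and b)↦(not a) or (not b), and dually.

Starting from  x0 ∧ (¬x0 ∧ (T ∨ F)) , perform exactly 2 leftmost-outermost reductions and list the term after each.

Answer: after 2 steps: x0 ∧ ¬x0

Working:
  start: x0 ∧ (¬x0 ∧ (T ∨ F))
  →1  x0 ∧ (¬x0 ∧ T)
  →2  x0 ∧ ¬x0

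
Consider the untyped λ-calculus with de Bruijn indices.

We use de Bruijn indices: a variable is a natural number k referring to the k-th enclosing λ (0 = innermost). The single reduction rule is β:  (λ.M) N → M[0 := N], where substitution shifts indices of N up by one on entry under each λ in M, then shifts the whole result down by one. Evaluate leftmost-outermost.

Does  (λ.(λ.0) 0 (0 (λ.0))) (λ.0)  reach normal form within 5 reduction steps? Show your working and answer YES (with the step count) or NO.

  start: (λ.(λ.0) 0 (0 (λ.0))) (λ.0)
  [1] (λ.0) (λ.0) ((λ.0) (λ.0))
  [2] (λ.0) ((λ.0) (λ.0))
  [3] (λ.0) (λ.0)
  [4] λ.0

Answer: YES — reaches normal form λ.0 in 4 ≤ 5 steps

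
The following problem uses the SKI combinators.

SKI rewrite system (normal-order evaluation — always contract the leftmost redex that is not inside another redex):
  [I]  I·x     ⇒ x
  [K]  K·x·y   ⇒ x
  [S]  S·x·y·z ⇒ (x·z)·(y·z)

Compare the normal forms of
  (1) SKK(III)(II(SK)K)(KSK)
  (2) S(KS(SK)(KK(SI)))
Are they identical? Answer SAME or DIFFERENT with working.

Term A:
  start: SKK(III)(II(SK)K)(KSK)
  [1] K(III)(K(III))(II(SK)K)(KSK)
  [2] III(II(SK)K)(KSK)
  [3] II(II(SK)K)(KSK)
  [4] I(II(SK)K)(KSK)
  [5] II(SK)K(KSK)
  [6] I(SK)K(KSK)
  [7] SKK(KSK)
  [8] K(KSK)(K(KSK))
  [9] KSK
  [10] S

Term B:
  start: S(KS(SK)(KK(SI)))
  [1] S(S(KK(SI)))
  [2] S(SK)

Answer: DIFFERENT — A ⇓ S, B ⇓ S(SK)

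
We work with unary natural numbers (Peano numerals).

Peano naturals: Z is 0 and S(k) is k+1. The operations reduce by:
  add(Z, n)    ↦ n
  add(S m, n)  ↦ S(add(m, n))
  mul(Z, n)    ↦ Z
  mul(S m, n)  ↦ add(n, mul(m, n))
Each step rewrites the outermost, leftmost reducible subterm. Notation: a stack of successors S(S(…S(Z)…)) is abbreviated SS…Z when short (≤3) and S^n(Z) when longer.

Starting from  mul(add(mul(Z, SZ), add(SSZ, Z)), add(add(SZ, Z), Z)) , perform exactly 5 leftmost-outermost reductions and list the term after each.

Answer: after 5 steps: add(add(S(add(Z, Z)), Z), mul(add(SZ, Z), add(add(SZ, Z), Z)))

Working:
  start: mul(add(mul(Z, SZ), add(SSZ, Z)), add(add(SZ, Z), Z))
  →1  mul(add(Z, add(SSZ, Z)), add(add(SZ, Z), Z))
  →2  mul(add(SSZ, Z), add(add(SZ, Z), Z))
  →3  mul(S(add(SZ, Z)), add(add(SZ, Z), Z))
  →4  add(add(add(SZ, Z), Z), mul(add(SZ, Z), add(add(SZ, Z), Z)))
  →5  add(add(S(add(Z, Z)), Z), mul(add(SZ, Z), add(add(SZ, Z), Z)))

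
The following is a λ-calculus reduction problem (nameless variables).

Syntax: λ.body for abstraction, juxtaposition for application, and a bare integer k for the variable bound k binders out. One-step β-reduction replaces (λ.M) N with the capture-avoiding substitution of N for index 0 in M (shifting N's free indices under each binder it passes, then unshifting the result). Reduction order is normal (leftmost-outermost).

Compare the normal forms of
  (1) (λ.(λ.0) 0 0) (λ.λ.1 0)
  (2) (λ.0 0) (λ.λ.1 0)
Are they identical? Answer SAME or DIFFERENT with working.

Answer: SAME — A ⇓ λ.λ.1 0, B ⇓ λ.λ.1 0

Working:
Term A:
  start: (λ.(λ.0) 0 0) (λ.λ.1 0)
  step 1: (λ.0) (λ.λ.1 0) (λ.λ.1 0)
  step 2: (λ.λ.1 0) (λ.λ.1 0)
  step 3: λ.(λ.λ.1 0) 0
  step 4: λ.λ.1 0

Term B:
  start: (λ.0 0) (λ.λ.1 0)
  step 1: (λ.λ.1 0) (λ.λ.1 0)
  step 2: λ.(λ.λ.1 0) 0
  step 3: λ.λ.1 0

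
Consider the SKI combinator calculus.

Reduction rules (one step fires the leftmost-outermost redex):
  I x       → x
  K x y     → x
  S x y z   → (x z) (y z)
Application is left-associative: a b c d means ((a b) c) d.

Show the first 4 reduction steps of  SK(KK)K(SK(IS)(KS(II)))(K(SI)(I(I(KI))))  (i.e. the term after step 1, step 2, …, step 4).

Answer: after 4 steps: K(KS(II))(IS(KS(II)))

Derivation:
  start: SK(KK)K(SK(IS)(KS(II)))(K(SI)(I(I(KI))))
  [1] KK(KKK)(SK(IS)(KS(II)))(K(SI)(I(I(KI))))
  [2] K(SK(IS)(KS(II)))(K(SI)(I(I(KI))))
  [3] SK(IS)(KS(II))
  [4] K(KS(II))(IS(KS(II)))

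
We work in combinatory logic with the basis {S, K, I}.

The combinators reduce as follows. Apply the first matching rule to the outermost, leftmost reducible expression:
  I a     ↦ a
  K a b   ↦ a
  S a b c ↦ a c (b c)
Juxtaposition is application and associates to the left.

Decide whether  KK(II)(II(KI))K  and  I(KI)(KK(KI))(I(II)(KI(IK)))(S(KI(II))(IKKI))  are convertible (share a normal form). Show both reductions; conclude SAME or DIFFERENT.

Term A:
  start: KK(II)(II(KI))K
  [1] K(II(KI))K
  [2] II(KI)
  [3] I(KI)
  [4] KI

Term B:
  start: I(KI)(KK(KI))(I(II)(KI(IK)))(S(KI(II))(IKKI))
  [1] KI(KK(KI))(I(II)(KI(IK)))(S(KI(II))(IKKI))
  [2] I(I(II)(KI(IK)))(S(KI(II))(IKKI))
  [3] I(II)(KI(IK))(S(KI(II))(IKKI))
  [4] II(KI(IK))(S(KI(II))(IKKI))
  [5] I(KI(IK))(S(KI(II))(IKKI))
  [6] KI(IK)(S(KI(II))(IKKI))
  [7] I(S(KI(II))(IKKI))
  [8] S(KI(II))(IKKI)
  [9] SI(IKKI)
  [10] SI(KKI)
  [11] SIK

Answer: DIFFERENT — A ⇓ KI, B ⇓ SIK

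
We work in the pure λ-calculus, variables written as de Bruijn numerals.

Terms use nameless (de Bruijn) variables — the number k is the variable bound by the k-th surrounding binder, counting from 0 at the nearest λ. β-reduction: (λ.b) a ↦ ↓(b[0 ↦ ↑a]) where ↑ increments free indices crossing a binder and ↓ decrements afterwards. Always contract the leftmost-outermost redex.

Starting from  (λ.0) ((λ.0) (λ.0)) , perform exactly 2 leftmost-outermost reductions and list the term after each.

  start: (λ.0) ((λ.0) (λ.0))
  [1] (λ.0) (λ.0)
  [2] λ.0

Answer: after 2 steps: λ.0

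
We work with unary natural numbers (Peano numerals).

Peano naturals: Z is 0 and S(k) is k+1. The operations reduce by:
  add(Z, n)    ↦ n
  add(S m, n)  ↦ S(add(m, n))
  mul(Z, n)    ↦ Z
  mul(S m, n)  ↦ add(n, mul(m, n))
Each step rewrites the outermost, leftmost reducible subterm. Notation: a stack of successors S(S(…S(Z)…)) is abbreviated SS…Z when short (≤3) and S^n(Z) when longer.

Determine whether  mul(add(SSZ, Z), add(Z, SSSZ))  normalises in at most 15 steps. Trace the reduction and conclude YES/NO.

Answer: NO — after 15 steps the term is S(S(S(S(S(S(mul(Z, add(Z, SSSZ)))))))), not yet normal

Working:
  start: mul(add(SSZ, Z), add(Z, SSSZ))
  →1  mul(S(add(SZ, Z)), add(Z, SSSZ))
  →2  add(add(Z, SSSZ), mul(add(SZ, Z), add(Z, SSSZ)))
  →3  add(SSSZ, mul(add(SZ, Z), add(Z, SSSZ)))
  →4  S(add(SSZ, mul(add(SZ, Z), add(Z, SSSZ))))
  →5  S(S(add(SZ, mul(add(SZ, Z), add(Z, SSSZ)))))
  →6  S(S(S(add(Z, mul(add(SZ, Z), add(Z, SSSZ))))))
  →7  S(S(S(mul(add(SZ, Z), add(Z, SSSZ)))))
  →8  S(S(S(mul(S(add(Z, Z)), add(Z, SSSZ)))))
  →9  S(S(S(add(add(Z, SSSZ), mul(add(Z, Z), add(Z, SSSZ))))))
  →10  S(S(S(add(SSSZ, mul(add(Z, Z), add(Z, SSSZ))))))
  →11  S(S(S(S(add(SSZ, mul(add(Z, Z), add(Z, SSSZ)))))))
  →12  S(S(S(S(S(add(SZ, mul(add(Z, Z), add(Z, SSSZ))))))))
  →13  S(S(S(S(S(S(add(Z, mul(add(Z, Z), add(Z, SSSZ)))))))))
  →14  S(S(S(S(S(S(mul(add(Z, Z), add(Z, SSSZ))))))))
  →15  S(S(S(S(S(S(mul(Z, add(Z, SSSZ))))))))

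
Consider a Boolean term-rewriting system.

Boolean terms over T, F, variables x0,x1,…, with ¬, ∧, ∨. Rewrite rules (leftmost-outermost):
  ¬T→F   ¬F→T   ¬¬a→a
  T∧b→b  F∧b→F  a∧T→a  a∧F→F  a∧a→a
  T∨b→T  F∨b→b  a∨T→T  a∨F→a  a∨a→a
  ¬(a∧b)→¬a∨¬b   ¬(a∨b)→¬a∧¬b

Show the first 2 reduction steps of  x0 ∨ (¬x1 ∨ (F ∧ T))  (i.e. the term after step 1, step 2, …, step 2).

  start: x0 ∨ (¬x1 ∨ (F ∧ T))
  →1  x0 ∨ (¬x1 ∨ F)
  →2  x0 ∨ ¬x1

Answer: after 2 steps: x0 ∨ ¬x1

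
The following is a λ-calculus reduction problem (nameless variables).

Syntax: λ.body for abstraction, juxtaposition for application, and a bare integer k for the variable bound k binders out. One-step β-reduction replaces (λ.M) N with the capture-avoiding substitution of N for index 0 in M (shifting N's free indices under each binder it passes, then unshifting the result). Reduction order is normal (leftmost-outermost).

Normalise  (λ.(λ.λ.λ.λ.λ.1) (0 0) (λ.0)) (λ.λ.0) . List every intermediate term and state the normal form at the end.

  start: (λ.(λ.λ.λ.λ.λ.1) (0 0) (λ.0)) (λ.λ.0)
  step 1: (λ.λ.λ.λ.λ.1) ((λ.λ.0) (λ.λ.0)) (λ.0)
  step 2: (λ.λ.λ.λ.1) (λ.0)
  step 3: λ.λ.λ.1

Answer: normal form = λ.λ.λ.1  (in 3 steps)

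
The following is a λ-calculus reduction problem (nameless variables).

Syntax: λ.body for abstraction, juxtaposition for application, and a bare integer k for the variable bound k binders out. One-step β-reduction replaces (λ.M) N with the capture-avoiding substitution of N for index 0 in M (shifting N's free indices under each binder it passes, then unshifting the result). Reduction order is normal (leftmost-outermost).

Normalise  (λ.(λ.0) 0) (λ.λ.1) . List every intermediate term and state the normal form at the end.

Answer: normal form = λ.λ.1  (in 2 steps)

Working:
  start: (λ.(λ.0) 0) (λ.λ.1)
  step 1: (λ.0) (λ.λ.1)
  step 2: λ.λ.1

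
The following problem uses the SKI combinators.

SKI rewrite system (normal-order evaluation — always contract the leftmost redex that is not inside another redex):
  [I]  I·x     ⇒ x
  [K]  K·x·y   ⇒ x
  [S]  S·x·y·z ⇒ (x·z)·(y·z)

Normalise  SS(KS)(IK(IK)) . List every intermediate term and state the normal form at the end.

Answer: normal form = S(KK)S  (in 4 steps)

Working:
  start: SS(KS)(IK(IK))
  step 1: S(IK(IK))(KS(IK(IK)))
  step 2: S(K(IK))(KS(IK(IK)))
  step 3: S(KK)(KS(IK(IK)))
  step 4: S(KK)S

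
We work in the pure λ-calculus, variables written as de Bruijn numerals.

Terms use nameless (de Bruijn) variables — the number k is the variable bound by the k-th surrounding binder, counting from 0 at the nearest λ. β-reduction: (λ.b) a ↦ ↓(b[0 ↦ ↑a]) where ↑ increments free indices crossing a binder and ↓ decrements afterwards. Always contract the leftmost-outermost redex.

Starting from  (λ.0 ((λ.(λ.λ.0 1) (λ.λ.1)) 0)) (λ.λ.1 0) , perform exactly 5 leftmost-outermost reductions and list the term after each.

  start: (λ.0 ((λ.(λ.λ.0 1) (λ.λ.1)) 0)) (λ.λ.1 0)
  →1  (λ.λ.1 0) ((λ.(λ.λ.0 1) (λ.λ.1)) (λ.λ.1 0))
  →2  λ.(λ.(λ.λ.0 1) (λ.λ.1)) (λ.λ.1 0) 0
  →3  λ.(λ.λ.0 1) (λ.λ.1) 0
  →4  λ.(λ.0 (λ.λ.1)) 0
  →5  λ.0 (λ.λ.1)

Answer: after 5 steps: λ.0 (λ.λ.1)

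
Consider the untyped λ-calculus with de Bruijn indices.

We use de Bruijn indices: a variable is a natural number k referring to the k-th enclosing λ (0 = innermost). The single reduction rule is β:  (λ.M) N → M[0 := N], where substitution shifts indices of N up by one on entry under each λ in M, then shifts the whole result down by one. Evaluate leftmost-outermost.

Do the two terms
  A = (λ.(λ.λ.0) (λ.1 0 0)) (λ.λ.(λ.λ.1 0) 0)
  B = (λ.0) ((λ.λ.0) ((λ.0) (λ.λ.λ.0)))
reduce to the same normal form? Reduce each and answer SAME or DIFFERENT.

Answer: SAME — A ⇓ λ.0, B ⇓ λ.0

Working:
Term A:
  start: (λ.(λ.λ.0) (λ.1 0 0)) (λ.λ.(λ.λ.1 0) 0)
  [1] (λ.λ.0) (λ.(λ.λ.(λ.λ.1 0) 0) 0 0)
  [2] λ.0

Term B:
  start: (λ.0) ((λ.λ.0) ((λ.0) (λ.λ.λ.0)))
  [1] (λ.λ.0) ((λ.0) (λ.λ.λ.0))
  [2] λ.0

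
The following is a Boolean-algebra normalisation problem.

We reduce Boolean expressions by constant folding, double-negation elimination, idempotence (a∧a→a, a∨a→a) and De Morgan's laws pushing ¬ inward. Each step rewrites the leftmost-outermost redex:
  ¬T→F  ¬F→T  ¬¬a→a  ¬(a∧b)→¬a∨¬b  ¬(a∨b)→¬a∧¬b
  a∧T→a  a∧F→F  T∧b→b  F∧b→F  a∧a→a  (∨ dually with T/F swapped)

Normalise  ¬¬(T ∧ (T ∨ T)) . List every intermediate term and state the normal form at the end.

  start: ¬¬(T ∧ (T ∨ T))
  →1  T ∧ (T ∨ T)
  →2  T ∨ T
  →3  T

Answer: normal form = T  (in 3 steps)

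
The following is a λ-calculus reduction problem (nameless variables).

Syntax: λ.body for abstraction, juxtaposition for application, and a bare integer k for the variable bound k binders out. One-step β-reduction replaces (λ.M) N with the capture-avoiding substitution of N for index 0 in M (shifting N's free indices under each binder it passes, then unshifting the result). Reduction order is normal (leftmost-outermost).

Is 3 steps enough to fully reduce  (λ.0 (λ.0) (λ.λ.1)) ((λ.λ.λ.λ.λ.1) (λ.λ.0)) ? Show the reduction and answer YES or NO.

  start: (λ.0 (λ.0) (λ.λ.1)) ((λ.λ.λ.λ.λ.1) (λ.λ.0))
  →1  (λ.λ.λ.λ.λ.1) (λ.λ.0) (λ.0) (λ.λ.1)
  →2  (λ.λ.λ.λ.1) (λ.0) (λ.λ.1)
  →3  (λ.λ.λ.1) (λ.λ.1)

Answer: NO — after 3 steps the term is (λ.λ.λ.1) (λ.λ.1), not yet normal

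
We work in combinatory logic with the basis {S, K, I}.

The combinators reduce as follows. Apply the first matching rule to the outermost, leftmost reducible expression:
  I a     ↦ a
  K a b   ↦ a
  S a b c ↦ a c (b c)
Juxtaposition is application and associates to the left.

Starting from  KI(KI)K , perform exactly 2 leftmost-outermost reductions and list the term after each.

  start: KI(KI)K
  step 1: IK
  step 2: K

Answer: after 2 steps: K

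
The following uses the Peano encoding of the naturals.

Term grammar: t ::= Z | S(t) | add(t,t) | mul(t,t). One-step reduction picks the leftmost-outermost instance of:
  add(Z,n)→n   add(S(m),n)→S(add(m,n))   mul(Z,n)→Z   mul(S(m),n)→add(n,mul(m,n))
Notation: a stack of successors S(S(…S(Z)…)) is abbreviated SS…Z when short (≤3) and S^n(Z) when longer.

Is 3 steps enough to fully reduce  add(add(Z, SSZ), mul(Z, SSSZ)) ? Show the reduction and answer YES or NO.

  start: add(add(Z, SSZ), mul(Z, SSSZ))
  [1] add(SSZ, mul(Z, SSSZ))
  [2] S(add(SZ, mul(Z, SSSZ)))
  [3] S(S(add(Z, mul(Z, SSSZ))))

Answer: NO — after 3 steps the term is S(S(add(Z, mul(Z, SSSZ)))), not yet normal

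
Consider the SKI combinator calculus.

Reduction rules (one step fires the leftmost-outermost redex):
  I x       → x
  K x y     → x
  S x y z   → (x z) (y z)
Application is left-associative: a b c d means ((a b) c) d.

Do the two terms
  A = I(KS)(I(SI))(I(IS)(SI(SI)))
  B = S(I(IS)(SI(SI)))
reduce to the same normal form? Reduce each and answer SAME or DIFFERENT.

Answer: SAME — A ⇓ S(S(SI(SI))), B ⇓ S(S(SI(SI)))

Derivation:
Term A:
  start: I(KS)(I(SI))(I(IS)(SI(SI)))
  step 1: KS(I(SI))(I(IS)(SI(SI)))
  step 2: S(I(IS)(SI(SI)))
  step 3: S(IS(SI(SI)))
  step 4: S(S(SI(SI)))

Term B:
  start: S(I(IS)(SI(SI)))
  step 1: S(IS(SI(SI)))
  step 2: S(S(SI(SI)))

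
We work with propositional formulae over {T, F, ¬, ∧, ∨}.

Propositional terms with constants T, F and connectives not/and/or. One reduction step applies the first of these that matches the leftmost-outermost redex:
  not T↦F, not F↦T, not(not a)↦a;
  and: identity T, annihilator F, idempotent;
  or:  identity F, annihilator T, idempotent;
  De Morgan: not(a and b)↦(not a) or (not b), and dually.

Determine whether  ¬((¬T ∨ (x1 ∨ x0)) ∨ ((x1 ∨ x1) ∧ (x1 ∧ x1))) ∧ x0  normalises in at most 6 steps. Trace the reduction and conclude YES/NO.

Answer: NO — after 6 steps the term is ((¬x1 ∧ ¬x0) ∧ (¬(x1 ∨ x1) ∨ ¬(x1 ∧ x1))) ∧ x0, not yet normal

Working:
  start: ¬((¬T ∨ (x1 ∨ x0)) ∨ ((x1 ∨ x1) ∧ (x1 ∧ x1))) ∧ x0
  step 1: (¬(¬T ∨ (x1 ∨ x0)) ∧ ¬((x1 ∨ x1) ∧ (x1 ∧ x1))) ∧ x0
  step 2: ((¬¬T ∧ ¬(x1 ∨ x0)) ∧ ¬((x1 ∨ x1) ∧ (x1 ∧ x1))) ∧ x0
  step 3: ((T ∧ ¬(x1 ∨ x0)) ∧ ¬((x1 ∨ x1) ∧ (x1 ∧ x1))) ∧ x0
  step 4: (¬(x1 ∨ x0) ∧ ¬((x1 ∨ x1) ∧ (x1 ∧ x1))) ∧ x0
  step 5: ((¬x1 ∧ ¬x0) ∧ ¬((x1 ∨ x1) ∧ (x1 ∧ x1))) ∧ x0
  step 6: ((¬x1 ∧ ¬x0) ∧ (¬(x1 ∨ x1) ∨ ¬(x1 ∧ x1))) ∧ x0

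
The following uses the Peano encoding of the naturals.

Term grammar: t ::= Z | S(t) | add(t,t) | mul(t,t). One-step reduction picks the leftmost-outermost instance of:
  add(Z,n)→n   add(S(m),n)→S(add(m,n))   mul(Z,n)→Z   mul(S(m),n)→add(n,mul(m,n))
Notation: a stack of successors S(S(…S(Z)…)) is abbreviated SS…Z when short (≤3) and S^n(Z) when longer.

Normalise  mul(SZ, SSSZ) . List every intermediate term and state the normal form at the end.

  start: mul(SZ, SSSZ)
  step 1: add(SSSZ, mul(Z, SSSZ))
  step 2: S(add(SSZ, mul(Z, SSSZ)))
  step 3: S(S(add(SZ, mul(Z, SSSZ))))
  step 4: S(S(S(add(Z, mul(Z, SSSZ)))))
  step 5: S(S(S(mul(Z, SSSZ))))
  step 6: SSSZ

Answer: normal form = SSSZ  (in 6 steps)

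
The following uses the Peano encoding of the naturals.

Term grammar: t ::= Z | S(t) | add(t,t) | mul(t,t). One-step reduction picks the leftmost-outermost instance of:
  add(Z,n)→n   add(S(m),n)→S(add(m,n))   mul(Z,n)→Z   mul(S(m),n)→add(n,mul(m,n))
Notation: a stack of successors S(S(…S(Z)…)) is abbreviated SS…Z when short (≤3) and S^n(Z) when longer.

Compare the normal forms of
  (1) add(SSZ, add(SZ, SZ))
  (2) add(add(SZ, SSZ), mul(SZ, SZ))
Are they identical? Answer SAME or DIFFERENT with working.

Term A:
  start: add(SSZ, add(SZ, SZ))
  [1] S(add(SZ, add(SZ, SZ)))
  [2] S(S(add(Z, add(SZ, SZ))))
  [3] S(S(add(SZ, SZ)))
  [4] S(S(S(add(Z, SZ))))
  [5] S^4(Z)

Term B:
  start: add(add(SZ, SSZ), mul(SZ, SZ))
  [1] add(S(add(Z, SSZ)), mul(SZ, SZ))
  [2] S(add(add(Z, SSZ), mul(SZ, SZ)))
  [3] S(add(SSZ, mul(SZ, SZ)))
  [4] S(S(add(SZ, mul(SZ, SZ))))
  [5] S(S(S(add(Z, mul(SZ, SZ)))))
  [6] S(S(S(mul(SZ, SZ))))
  [7] S(S(S(add(SZ, mul(Z, SZ)))))
  [8] S(S(S(S(add(Z, mul(Z, SZ))))))
  [9] S(S(S(S(mul(Z, SZ)))))
  [10] S^4(Z)

Answer: SAME — A ⇓ S^4(Z), B ⇓ S^4(Z)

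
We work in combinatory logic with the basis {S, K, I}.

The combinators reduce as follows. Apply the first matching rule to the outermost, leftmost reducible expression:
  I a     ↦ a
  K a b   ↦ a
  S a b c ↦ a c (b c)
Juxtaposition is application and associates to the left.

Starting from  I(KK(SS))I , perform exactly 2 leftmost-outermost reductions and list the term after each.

  start: I(KK(SS))I
  →1  KK(SS)I
  →2  KI

Answer: after 2 steps: KI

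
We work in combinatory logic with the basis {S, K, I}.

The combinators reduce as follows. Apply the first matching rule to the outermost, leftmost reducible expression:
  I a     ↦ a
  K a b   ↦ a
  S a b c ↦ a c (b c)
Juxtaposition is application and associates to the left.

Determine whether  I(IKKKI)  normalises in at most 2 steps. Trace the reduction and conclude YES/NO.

  start: I(IKKKI)
  →1  IKKKI
  →2  KKKI

Answer: NO — after 2 steps the term is KKKI, not yet normal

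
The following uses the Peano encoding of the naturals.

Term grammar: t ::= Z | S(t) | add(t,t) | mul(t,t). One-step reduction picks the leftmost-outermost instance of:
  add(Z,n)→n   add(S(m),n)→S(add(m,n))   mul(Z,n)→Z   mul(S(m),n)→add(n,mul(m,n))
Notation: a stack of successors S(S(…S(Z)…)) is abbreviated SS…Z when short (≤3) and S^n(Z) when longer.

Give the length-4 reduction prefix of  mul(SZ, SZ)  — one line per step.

  start: mul(SZ, SZ)
  →1  add(SZ, mul(Z, SZ))
  →2  S(add(Z, mul(Z, SZ)))
  →3  S(mul(Z, SZ))
  →4  SZ

Answer: after 4 steps: SZ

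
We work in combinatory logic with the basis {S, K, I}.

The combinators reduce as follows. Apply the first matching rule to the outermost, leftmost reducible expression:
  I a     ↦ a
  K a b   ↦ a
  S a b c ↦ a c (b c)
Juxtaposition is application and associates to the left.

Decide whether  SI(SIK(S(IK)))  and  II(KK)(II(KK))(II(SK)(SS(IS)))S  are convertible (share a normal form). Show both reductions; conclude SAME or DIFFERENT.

Answer: DIFFERENT — A ⇓ SI(SK(K(SK))), B ⇓ SK(SSS)

Working:
Term A:
  start: SI(SIK(S(IK)))
  [1] SI(I(S(IK))(K(S(IK))))
  [2] SI(S(IK)(K(S(IK))))
  [3] SI(SK(K(S(IK))))
  [4] SI(SK(K(SK)))

Term B:
  start: II(KK)(II(KK))(II(SK)(SS(IS)))S
  [1] I(KK)(II(KK))(II(SK)(SS(IS)))S
  [2] KK(II(KK))(II(SK)(SS(IS)))S
  [3] K(II(SK)(SS(IS)))S
  [4] II(SK)(SS(IS))
  [5] I(SK)(SS(IS))
  [6] SK(SS(IS))
  [7] SK(SSS)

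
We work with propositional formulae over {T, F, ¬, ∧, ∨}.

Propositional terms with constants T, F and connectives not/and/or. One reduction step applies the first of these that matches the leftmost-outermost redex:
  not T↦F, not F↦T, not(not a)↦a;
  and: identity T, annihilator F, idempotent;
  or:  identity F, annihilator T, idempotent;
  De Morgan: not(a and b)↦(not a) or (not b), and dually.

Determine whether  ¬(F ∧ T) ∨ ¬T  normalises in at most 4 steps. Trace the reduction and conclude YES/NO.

Answer: YES — reaches normal form T in 4 ≤ 4 steps

Working:
  start: ¬(F ∧ T) ∨ ¬T
  step 1: (¬F ∨ ¬T) ∨ ¬T
  step 2: (T ∨ ¬T) ∨ ¬T
  step 3: T ∨ ¬T
  step 4: T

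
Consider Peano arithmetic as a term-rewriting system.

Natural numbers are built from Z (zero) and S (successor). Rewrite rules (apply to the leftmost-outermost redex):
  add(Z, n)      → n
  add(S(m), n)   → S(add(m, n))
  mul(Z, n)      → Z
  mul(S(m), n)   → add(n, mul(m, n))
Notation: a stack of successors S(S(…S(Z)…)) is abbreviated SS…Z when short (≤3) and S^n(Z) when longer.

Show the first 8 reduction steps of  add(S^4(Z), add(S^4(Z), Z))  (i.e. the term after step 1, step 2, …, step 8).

Answer: after 8 steps: S(S(S(S(S(S(S(add(SZ, Z))))))))

Reduction:
  start: add(S^4(Z), add(S^4(Z), Z))
  step 1: S(add(SSSZ, add(S^4(Z), Z)))
  step 2: S(S(add(SSZ, add(S^4(Z), Z))))
  step 3: S(S(S(add(SZ, add(S^4(Z), Z)))))
  step 4: S(S(S(S(add(Z, add(S^4(Z), Z))))))
  step 5: S(S(S(S(add(S^4(Z), Z)))))
  step 6: S(S(S(S(S(add(SSSZ, Z))))))
  step 7: S(S(S(S(S(S(add(SSZ, Z)))))))
  step 8: S(S(S(S(S(S(S(add(SZ, Z))))))))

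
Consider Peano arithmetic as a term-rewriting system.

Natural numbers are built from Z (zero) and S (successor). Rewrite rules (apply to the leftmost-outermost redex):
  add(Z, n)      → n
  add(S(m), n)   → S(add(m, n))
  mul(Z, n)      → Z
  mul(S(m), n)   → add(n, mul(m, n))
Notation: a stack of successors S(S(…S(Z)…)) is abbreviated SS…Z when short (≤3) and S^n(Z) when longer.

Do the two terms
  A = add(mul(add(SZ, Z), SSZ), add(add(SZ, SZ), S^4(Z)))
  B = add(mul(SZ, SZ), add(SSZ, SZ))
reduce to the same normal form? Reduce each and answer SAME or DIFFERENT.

Answer: DIFFERENT — A ⇓ S^8(Z), B ⇓ S^4(Z)

Derivation:
Term A:
  start: add(mul(add(SZ, Z), SSZ), add(add(SZ, SZ), S^4(Z)))
  →1  add(mul(S(add(Z, Z)), SSZ), add(add(SZ, SZ), S^4(Z)))
  →2  add(add(SSZ, mul(add(Z, Z), SSZ)), add(add(SZ, SZ), S^4(Z)))
  →3  add(S(add(SZ, mul(add(Z, Z), SSZ))), add(add(SZ, SZ), S^4(Z)))
  →4  S(add(add(SZ, mul(add(Z, Z), SSZ)), add(add(SZ, SZ), S^4(Z))))
  →5  S(add(S(add(Z, mul(add(Z, Z), SSZ))), add(add(SZ, SZ), S^4(Z))))
  →6  S(S(add(add(Z, mul(add(Z, Z), SSZ)), add(add(SZ, SZ), S^4(Z)))))
  →7  S(S(add(mul(add(Z, Z), SSZ), add(add(SZ, SZ), S^4(Z)))))
  →8  S(S(add(mul(Z, SSZ), add(add(SZ, SZ), S^4(Z)))))
  →9  S(S(add(Z, add(add(SZ, SZ), S^4(Z)))))
  →10  S(S(add(add(SZ, SZ), S^4(Z))))
  →11  S(S(add(S(add(Z, SZ)), S^4(Z))))
  →12  S(S(S(add(add(Z, SZ), S^4(Z)))))
  →13  S(S(S(add(SZ, S^4(Z)))))
  →14  S(S(S(S(add(Z, S^4(Z))))))
  →15  S^8(Z)

Term B:
  start: add(mul(SZ, SZ), add(SSZ, SZ))
  →1  add(add(SZ, mul(Z, SZ)), add(SSZ, SZ))
  →2  add(S(add(Z, mul(Z, SZ))), add(SSZ, SZ))
  →3  S(add(add(Z, mul(Z, SZ)), add(SSZ, SZ)))
  →4  S(add(mul(Z, SZ), add(SSZ, SZ)))
  →5  S(add(Z, add(SSZ, SZ)))
  →6  S(add(SSZ, SZ))
  →7  S(S(add(SZ, SZ)))
  →8  S(S(S(add(Z, SZ))))
  →9  S^4(Z)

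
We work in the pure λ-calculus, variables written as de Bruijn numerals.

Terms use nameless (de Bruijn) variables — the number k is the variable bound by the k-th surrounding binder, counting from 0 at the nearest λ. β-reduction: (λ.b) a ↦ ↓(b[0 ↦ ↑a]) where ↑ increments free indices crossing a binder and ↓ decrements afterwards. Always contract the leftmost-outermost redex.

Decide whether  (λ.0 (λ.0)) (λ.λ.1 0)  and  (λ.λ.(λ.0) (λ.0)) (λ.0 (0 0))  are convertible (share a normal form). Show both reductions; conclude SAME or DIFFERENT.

Term A:
  start: (λ.0 (λ.0)) (λ.λ.1 0)
  [1] (λ.λ.1 0) (λ.0)
  [2] λ.(λ.0) 0
  [3] λ.0

Term B:
  start: (λ.λ.(λ.0) (λ.0)) (λ.0 (0 0))
  [1] λ.(λ.0) (λ.0)
  [2] λ.λ.0

Answer: DIFFERENT — A ⇓ λ.0, B ⇓ λ.λ.0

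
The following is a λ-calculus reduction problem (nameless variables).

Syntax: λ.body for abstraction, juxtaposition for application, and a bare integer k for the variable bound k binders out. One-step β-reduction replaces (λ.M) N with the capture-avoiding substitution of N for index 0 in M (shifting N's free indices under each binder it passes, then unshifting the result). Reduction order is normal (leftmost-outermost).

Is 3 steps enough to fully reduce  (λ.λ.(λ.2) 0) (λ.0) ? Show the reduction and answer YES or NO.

Answer: YES — reaches normal form λ.λ.0 in 2 ≤ 3 steps

Working:
  start: (λ.λ.(λ.2) 0) (λ.0)
  [1] λ.(λ.λ.0) 0
  [2] λ.λ.0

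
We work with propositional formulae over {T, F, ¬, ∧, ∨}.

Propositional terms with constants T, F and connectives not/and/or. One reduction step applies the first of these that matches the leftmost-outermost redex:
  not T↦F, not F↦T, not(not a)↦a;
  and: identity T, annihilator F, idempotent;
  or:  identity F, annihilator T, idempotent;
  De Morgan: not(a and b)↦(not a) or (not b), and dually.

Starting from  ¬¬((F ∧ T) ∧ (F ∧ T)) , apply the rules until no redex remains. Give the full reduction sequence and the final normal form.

Answer: normal form = F  (in 3 steps)

Working:
  start: ¬¬((F ∧ T) ∧ (F ∧ T))
  step 1: (F ∧ T) ∧ (F ∧ T)
  step 2: F ∧ T
  step 3: F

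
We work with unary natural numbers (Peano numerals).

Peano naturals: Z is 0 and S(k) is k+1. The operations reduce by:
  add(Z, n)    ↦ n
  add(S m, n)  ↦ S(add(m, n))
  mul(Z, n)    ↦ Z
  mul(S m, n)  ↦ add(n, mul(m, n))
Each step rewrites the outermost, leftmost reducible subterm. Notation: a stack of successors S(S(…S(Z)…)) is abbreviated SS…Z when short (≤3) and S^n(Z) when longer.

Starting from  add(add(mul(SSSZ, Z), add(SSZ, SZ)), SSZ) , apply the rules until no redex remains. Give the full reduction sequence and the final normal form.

  start: add(add(mul(SSSZ, Z), add(SSZ, SZ)), SSZ)
  step 1: add(add(add(Z, mul(SSZ, Z)), add(SSZ, SZ)), SSZ)
  step 2: add(add(mul(SSZ, Z), add(SSZ, SZ)), SSZ)
  step 3: add(add(add(Z, mul(SZ, Z)), add(SSZ, SZ)), SSZ)
  step 4: add(add(mul(SZ, Z), add(SSZ, SZ)), SSZ)
  step 5: add(add(add(Z, mul(Z, Z)), add(SSZ, SZ)), SSZ)
  step 6: add(add(mul(Z, Z), add(SSZ, SZ)), SSZ)
  step 7: add(add(Z, add(SSZ, SZ)), SSZ)
  step 8: add(add(SSZ, SZ), SSZ)
  step 9: add(S(add(SZ, SZ)), SSZ)
  step 10: S(add(add(SZ, SZ), SSZ))
  step 11: S(add(S(add(Z, SZ)), SSZ))
  step 12: S(S(add(add(Z, SZ), SSZ)))
  step 13: S(S(add(SZ, SSZ)))
  step 14: S(S(S(add(Z, SSZ))))
  step 15: S^5(Z)

Answer: normal form = S^5(Z)  (in 15 steps)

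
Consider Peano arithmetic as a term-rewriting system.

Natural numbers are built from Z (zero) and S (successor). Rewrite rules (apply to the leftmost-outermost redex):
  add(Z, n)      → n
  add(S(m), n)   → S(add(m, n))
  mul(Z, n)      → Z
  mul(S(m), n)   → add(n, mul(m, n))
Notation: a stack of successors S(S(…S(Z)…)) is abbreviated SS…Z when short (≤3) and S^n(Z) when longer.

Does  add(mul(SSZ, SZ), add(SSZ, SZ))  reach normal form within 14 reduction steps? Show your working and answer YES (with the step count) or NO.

  start: add(mul(SSZ, SZ), add(SSZ, SZ))
  →1  add(add(SZ, mul(SZ, SZ)), add(SSZ, SZ))
  →2  add(S(add(Z, mul(SZ, SZ))), add(SSZ, SZ))
  →3  S(add(add(Z, mul(SZ, SZ)), add(SSZ, SZ)))
  →4  S(add(mul(SZ, SZ), add(SSZ, SZ)))
  →5  S(add(add(SZ, mul(Z, SZ)), add(SSZ, SZ)))
  →6  S(add(S(add(Z, mul(Z, SZ))), add(SSZ, SZ)))
  →7  S(S(add(add(Z, mul(Z, SZ)), add(SSZ, SZ))))
  →8  S(S(add(mul(Z, SZ), add(SSZ, SZ))))
  →9  S(S(add(Z, add(SSZ, SZ))))
  →10  S(S(add(SSZ, SZ)))
  →11  S(S(S(add(SZ, SZ))))
  →12  S(S(S(S(add(Z, SZ)))))
  →13  S^5(Z)

Answer: YES — reaches normal form S^5(Z) in 13 ≤ 14 steps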